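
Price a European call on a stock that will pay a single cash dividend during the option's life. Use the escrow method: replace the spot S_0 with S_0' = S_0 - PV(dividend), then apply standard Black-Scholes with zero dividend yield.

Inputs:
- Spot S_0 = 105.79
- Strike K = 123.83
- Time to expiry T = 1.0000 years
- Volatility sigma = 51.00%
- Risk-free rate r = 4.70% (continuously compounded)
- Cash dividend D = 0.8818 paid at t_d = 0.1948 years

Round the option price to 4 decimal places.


Answer: Price = 16.4262

Derivation:
PV(D) = D * exp(-r * t_d) = 0.8818 * 0.99088618 = 0.87376344
S_0' = S_0 - PV(D) = 105.7900 - 0.87376344 = 104.91623656
d1 = (ln(S_0'/K) + (r + sigma^2/2)*T) / (sigma*sqrt(T)) = 0.02216201
d2 = d1 - sigma*sqrt(T) = -0.48783799
exp(-rT) = 0.95408740
N(d1) = 0.50884064; N(d2) = 0.31283230
C = S_0' * N(d1) - K * exp(-rT) * N(d2) = 104.91623656 * 0.50884064 - 123.8300 * 0.95408740 * 0.31283230 = 16.4262


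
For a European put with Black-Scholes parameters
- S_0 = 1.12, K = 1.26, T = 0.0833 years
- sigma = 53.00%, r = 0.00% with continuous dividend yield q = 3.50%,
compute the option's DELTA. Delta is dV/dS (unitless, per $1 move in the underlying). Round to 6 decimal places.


Answer: Delta = -0.759724

Derivation:
d1 = -0.7125647676; d2 = -0.8655319863
phi(d1) = 0.3094951655; exp(-qT) = 0.9970887459; exp(-rT) = 1.0000000000
N(-d1) = 0.7619424400
Delta = -exp(-qT) * N(-d1) = -0.9970887459 * 0.7619424400 = -0.759724


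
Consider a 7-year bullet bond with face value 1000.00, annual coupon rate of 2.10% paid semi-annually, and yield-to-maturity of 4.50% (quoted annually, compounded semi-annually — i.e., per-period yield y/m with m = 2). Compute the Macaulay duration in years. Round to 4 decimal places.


Answer: Macaulay duration = 6.5002 years

Derivation:
Coupon per period c = face * coupon_rate / m = 10.500000
Periods per year m = 2; per-period yield y/m = 0.022500
Number of cashflows N = 14
Cashflows (t years, CF_t, discount factor 1/(1+y/m)^(m*t), PV):
  t = 0.5000: CF_t = 10.500000, DF = 0.977995, PV = 10.268949
  t = 1.0000: CF_t = 10.500000, DF = 0.956474, PV = 10.042982
  t = 1.5000: CF_t = 10.500000, DF = 0.935427, PV = 9.821987
  t = 2.0000: CF_t = 10.500000, DF = 0.914843, PV = 9.605855
  t = 2.5000: CF_t = 10.500000, DF = 0.894712, PV = 9.394479
  t = 3.0000: CF_t = 10.500000, DF = 0.875024, PV = 9.187755
  t = 3.5000: CF_t = 10.500000, DF = 0.855769, PV = 8.985579
  t = 4.0000: CF_t = 10.500000, DF = 0.836938, PV = 8.787853
  t = 4.5000: CF_t = 10.500000, DF = 0.818522, PV = 8.594477
  t = 5.0000: CF_t = 10.500000, DF = 0.800510, PV = 8.405356
  t = 5.5000: CF_t = 10.500000, DF = 0.782895, PV = 8.220397
  t = 6.0000: CF_t = 10.500000, DF = 0.765667, PV = 8.039509
  t = 6.5000: CF_t = 10.500000, DF = 0.748819, PV = 7.862600
  t = 7.0000: CF_t = 1010.500000, DF = 0.732341, PV = 740.030952
Price P = sum_t PV_t = 857.248729
Macaulay numerator sum_t t * PV_t:
  t * PV_t at t = 0.5000: 5.134474
  t * PV_t at t = 1.0000: 10.042982
  t * PV_t at t = 1.5000: 14.732980
  t * PV_t at t = 2.0000: 19.211710
  t * PV_t at t = 2.5000: 23.486198
  t * PV_t at t = 3.0000: 27.563265
  t * PV_t at t = 3.5000: 31.449528
  t * PV_t at t = 4.0000: 35.151411
  t * PV_t at t = 4.5000: 38.675146
  t * PV_t at t = 5.0000: 42.026782
  t * PV_t at t = 5.5000: 45.212186
  t * PV_t at t = 6.0000: 48.237051
  t * PV_t at t = 6.5000: 51.106900
  t * PV_t at t = 7.0000: 5180.216661
Macaulay duration D = (sum_t t * PV_t) / P = 5572.247273 / 857.248729 = 6.500152


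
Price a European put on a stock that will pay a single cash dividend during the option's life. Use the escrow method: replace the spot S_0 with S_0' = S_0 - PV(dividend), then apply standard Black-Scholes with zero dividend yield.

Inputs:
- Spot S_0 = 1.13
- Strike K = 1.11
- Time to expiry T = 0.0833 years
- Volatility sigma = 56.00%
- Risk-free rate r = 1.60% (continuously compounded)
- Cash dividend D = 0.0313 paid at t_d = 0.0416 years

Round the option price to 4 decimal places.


PV(D) = D * exp(-r * t_d) = 0.0313 * 0.99933462 = 0.03127917
S_0' = S_0 - PV(D) = 1.1300 - 0.03127917 = 1.09872083
d1 = (ln(S_0'/K) + (r + sigma^2/2)*T) / (sigma*sqrt(T)) = 0.02586743
d2 = d1 - sigma*sqrt(T) = -0.13575831
exp(-rT) = 0.99866809
N(-d1) = 0.48968154; N(-d2) = 0.55399383
P = K * exp(-rT) * N(-d2) - S_0' * N(-d1) = 1.1100 * 0.99866809 * 0.55399383 - 1.09872083 * 0.48968154 = 0.0761

Answer: Price = 0.0761


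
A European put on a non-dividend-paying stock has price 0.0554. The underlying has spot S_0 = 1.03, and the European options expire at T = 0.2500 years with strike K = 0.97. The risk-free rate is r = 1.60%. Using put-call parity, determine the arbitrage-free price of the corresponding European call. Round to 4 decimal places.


Answer: Call price = 0.1193

Derivation:
Put-call parity: C - P = S_0 * exp(-qT) - K * exp(-rT).
S_0 * exp(-qT) = 1.0300 * 1.00000000 = 1.03000000
K * exp(-rT) = 0.9700 * 0.99600799 = 0.96612775
C = P + S*exp(-qT) - K*exp(-rT)
C = 0.0554 + 1.03000000 - 0.96612775 = 0.1193


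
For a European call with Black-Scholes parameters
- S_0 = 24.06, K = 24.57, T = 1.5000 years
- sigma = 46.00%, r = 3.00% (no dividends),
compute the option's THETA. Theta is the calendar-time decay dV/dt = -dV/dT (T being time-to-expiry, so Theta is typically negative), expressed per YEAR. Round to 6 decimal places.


Answer: Theta = -1.995961

Derivation:
d1 = 0.3243346720; d2 = -0.2390479689
phi(d1) = 0.3785015833; exp(-qT) = 1.0000000000; exp(-rT) = 0.9559974818
Theta = -S*exp(-qT)*phi(d1)*sigma/(2*sqrt(T)) - r*K*exp(-rT)*N(d2) + q*S*exp(-qT)*N(d1)
N(d1) = 0.6271576636; N(d2) = 0.4055341935; sqrt(T) = 1.2247448714
Term 1 = -24.0600 * 1.0000000000 * 0.3785015833 * 0.4600 / (2 * 1.2247448714) = -1.7101945969
Term 2 = -0.0300 * 24.5700 * 0.9559974818 * 0.4055341935 = -0.2857660541
Term 3 = 0 (no dividend yield, q = 0)
Theta = -1.7101945969 + (-0.2857660541) + (0.0000000000) = -1.995961


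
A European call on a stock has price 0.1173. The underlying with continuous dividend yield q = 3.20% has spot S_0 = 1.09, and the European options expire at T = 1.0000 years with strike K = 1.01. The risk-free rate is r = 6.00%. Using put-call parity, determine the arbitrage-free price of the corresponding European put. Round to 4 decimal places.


Put-call parity: C - P = S_0 * exp(-qT) - K * exp(-rT).
S_0 * exp(-qT) = 1.0900 * 0.96850658 = 1.05567217
K * exp(-rT) = 1.0100 * 0.94176453 = 0.95118218
P = C - S*exp(-qT) + K*exp(-rT)
P = 0.1173 - 1.05567217 + 0.95118218 = 0.0128

Answer: Put price = 0.0128


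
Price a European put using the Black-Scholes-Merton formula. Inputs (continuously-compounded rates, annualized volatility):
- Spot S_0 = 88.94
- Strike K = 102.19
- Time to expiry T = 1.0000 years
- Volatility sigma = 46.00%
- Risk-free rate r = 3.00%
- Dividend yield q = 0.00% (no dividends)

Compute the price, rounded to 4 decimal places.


Answer: Price = 22.6923

Derivation:
d1 = (ln(S/K) + (r - q + 0.5*sigma^2) * T) / (sigma * sqrt(T)) = -0.00667791
d2 = d1 - sigma * sqrt(T) = -0.46667791
exp(-rT) = 0.97044553; exp(-qT) = 1.00000000
P = K * exp(-rT) * N(-d2) - S_0 * exp(-qT) * N(-d1)
N(-d1) = 0.50266408; N(-d2) = 0.67963483
P = 102.1900 * 0.97044553 * 0.67963483 - 88.9400 * 1.00000000 * 0.50266408 = 22.6923


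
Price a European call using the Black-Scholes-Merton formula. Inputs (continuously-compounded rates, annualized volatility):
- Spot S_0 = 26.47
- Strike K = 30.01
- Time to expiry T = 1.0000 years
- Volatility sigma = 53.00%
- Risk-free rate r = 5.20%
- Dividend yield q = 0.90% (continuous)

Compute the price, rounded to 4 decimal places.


Answer: Price = 4.6575

Derivation:
d1 = (ln(S/K) + (r - q + 0.5*sigma^2) * T) / (sigma * sqrt(T)) = 0.10930445
d2 = d1 - sigma * sqrt(T) = -0.42069555
exp(-rT) = 0.94932887; exp(-qT) = 0.99104038
C = S_0 * exp(-qT) * N(d1) - K * exp(-rT) * N(d2)
N(d1) = 0.54351949; N(d2) = 0.33698870
C = 26.4700 * 0.99104038 * 0.54351949 - 30.0100 * 0.94932887 * 0.33698870 = 4.6575


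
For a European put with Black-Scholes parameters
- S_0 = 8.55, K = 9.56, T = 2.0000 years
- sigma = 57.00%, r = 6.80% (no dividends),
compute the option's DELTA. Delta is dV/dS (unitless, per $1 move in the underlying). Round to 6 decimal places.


d1 = 0.4332499766; d2 = -0.3728517540
phi(d1) = 0.3632037511; exp(-qT) = 1.0000000000; exp(-rT) = 0.8728426325
N(-d1) = 0.3324165876
Delta = -exp(-qT) * N(-d1) = -1.0000000000 * 0.3324165876 = -0.332417

Answer: Delta = -0.332417


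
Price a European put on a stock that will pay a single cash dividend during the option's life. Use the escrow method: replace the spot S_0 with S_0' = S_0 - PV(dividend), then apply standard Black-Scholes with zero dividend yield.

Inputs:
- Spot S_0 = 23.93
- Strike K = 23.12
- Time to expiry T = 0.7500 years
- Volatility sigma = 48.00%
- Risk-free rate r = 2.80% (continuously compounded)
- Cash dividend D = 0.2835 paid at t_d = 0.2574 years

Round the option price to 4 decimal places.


PV(D) = D * exp(-r * t_d) = 0.2835 * 0.99281871 = 0.28146410
S_0' = S_0 - PV(D) = 23.9300 - 0.28146410 = 23.64853590
d1 = (ln(S_0'/K) + (r + sigma^2/2)*T) / (sigma*sqrt(T)) = 0.31273900
d2 = d1 - sigma*sqrt(T) = -0.10295319
exp(-rT) = 0.97921896
N(-d1) = 0.37723948; N(-d2) = 0.54099994
P = K * exp(-rT) * N(-d2) - S_0' * N(-d1) = 23.1200 * 0.97921896 * 0.54099994 - 23.64853590 * 0.37723948 = 3.3268

Answer: Price = 3.3268


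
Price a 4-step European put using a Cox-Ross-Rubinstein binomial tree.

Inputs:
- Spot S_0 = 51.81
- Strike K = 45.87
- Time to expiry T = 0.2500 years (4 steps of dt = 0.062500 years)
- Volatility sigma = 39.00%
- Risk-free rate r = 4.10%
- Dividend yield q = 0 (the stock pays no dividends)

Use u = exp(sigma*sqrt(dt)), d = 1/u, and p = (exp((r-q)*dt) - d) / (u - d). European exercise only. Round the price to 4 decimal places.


Answer: Price = V(0,0) = 1.5670

Derivation:
dt = T/N = 0.062500
u = exp(sigma*sqrt(dt)) = 1.102411; d = 1/u = 0.907102
p = (exp((r-q)*dt) - d) / (u - d) = 0.488781
Discount per step: exp(-r*dt) = 0.997441
Stock lattice S(k, i) with i counting down-moves:
  k=0: S(0,0) = 51.8100
  k=1: S(1,0) = 57.1159; S(1,1) = 46.9970
  k=2: S(2,0) = 62.9653; S(2,1) = 51.8100; S(2,2) = 42.6311
  k=3: S(3,0) = 69.4136; S(3,1) = 57.1159; S(3,2) = 46.9970; S(3,3) = 38.6707
  k=4: S(4,0) = 76.5224; S(4,1) = 62.9653; S(4,2) = 51.8100; S(4,3) = 42.6311; S(4,4) = 35.0783
Terminal payoffs V(N, i) = max(K - S_T, 0):
  V(4,0) = 0.000000; V(4,1) = 0.000000; V(4,2) = 0.000000; V(4,3) = 3.238936; V(4,4) = 10.791683
Backward induction: V(k, i) = exp(-r*dt) * [p * V(k+1, i) + (1-p) * V(k+1, i+1)].
  V(3,0) = exp(-r*dt) * [p*0.000000 + (1-p)*0.000000] = 0.000000
  V(3,1) = exp(-r*dt) * [p*0.000000 + (1-p)*0.000000] = 0.000000
  V(3,2) = exp(-r*dt) * [p*0.000000 + (1-p)*3.238936] = 1.651567
  V(3,3) = exp(-r*dt) * [p*3.238936 + (1-p)*10.791683] = 7.081871
  V(2,0) = exp(-r*dt) * [p*0.000000 + (1-p)*0.000000] = 0.000000
  V(2,1) = exp(-r*dt) * [p*0.000000 + (1-p)*1.651567] = 0.842151
  V(2,2) = exp(-r*dt) * [p*1.651567 + (1-p)*7.081871] = 4.416308
  V(1,0) = exp(-r*dt) * [p*0.000000 + (1-p)*0.842151] = 0.429422
  V(1,1) = exp(-r*dt) * [p*0.842151 + (1-p)*4.416308] = 2.662496
  V(0,0) = exp(-r*dt) * [p*0.429422 + (1-p)*2.662496] = 1.566990


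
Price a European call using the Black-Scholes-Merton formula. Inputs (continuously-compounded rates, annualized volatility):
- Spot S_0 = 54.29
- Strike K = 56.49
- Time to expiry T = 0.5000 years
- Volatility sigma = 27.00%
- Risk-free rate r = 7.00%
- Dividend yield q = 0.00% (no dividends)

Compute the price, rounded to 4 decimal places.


Answer: Price = 4.0113

Derivation:
d1 = (ln(S/K) + (r - q + 0.5*sigma^2) * T) / (sigma * sqrt(T)) = 0.07071810
d2 = d1 - sigma * sqrt(T) = -0.12020073
exp(-rT) = 0.96560542; exp(-qT) = 1.00000000
C = S_0 * exp(-qT) * N(d1) - K * exp(-rT) * N(d2)
N(d1) = 0.52818894; N(d2) = 0.45216207
C = 54.2900 * 1.00000000 * 0.52818894 - 56.4900 * 0.96560542 * 0.45216207 = 4.0113


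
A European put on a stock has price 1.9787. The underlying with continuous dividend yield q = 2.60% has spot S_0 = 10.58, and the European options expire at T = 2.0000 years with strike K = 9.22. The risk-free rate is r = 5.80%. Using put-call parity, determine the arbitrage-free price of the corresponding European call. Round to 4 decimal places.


Put-call parity: C - P = S_0 * exp(-qT) - K * exp(-rT).
S_0 * exp(-qT) = 10.5800 * 0.94932887 = 10.04389941
K * exp(-rT) = 9.2200 * 0.89047522 = 8.21018156
C = P + S*exp(-qT) - K*exp(-rT)
C = 1.9787 + 10.04389941 - 8.21018156 = 3.8124

Answer: Call price = 3.8124


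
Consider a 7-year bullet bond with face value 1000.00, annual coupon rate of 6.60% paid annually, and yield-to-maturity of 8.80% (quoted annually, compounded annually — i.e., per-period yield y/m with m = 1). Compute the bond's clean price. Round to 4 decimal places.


Answer: Price = 888.5281

Derivation:
Coupon per period c = face * coupon_rate / m = 66.000000
Periods per year m = 1; per-period yield y/m = 0.088000
Number of cashflows N = 7
Cashflows (t years, CF_t, discount factor 1/(1+y/m)^(m*t), PV):
  t = 1.0000: CF_t = 66.000000, DF = 0.919118, PV = 60.661765
  t = 2.0000: CF_t = 66.000000, DF = 0.844777, PV = 55.755298
  t = 3.0000: CF_t = 66.000000, DF = 0.776450, PV = 51.245679
  t = 4.0000: CF_t = 66.000000, DF = 0.713649, PV = 47.100808
  t = 5.0000: CF_t = 66.000000, DF = 0.655927, PV = 43.291183
  t = 6.0000: CF_t = 66.000000, DF = 0.602874, PV = 39.789691
  t = 7.0000: CF_t = 1066.000000, DF = 0.554112, PV = 590.683633
Price P = sum_t PV_t = 888.528056


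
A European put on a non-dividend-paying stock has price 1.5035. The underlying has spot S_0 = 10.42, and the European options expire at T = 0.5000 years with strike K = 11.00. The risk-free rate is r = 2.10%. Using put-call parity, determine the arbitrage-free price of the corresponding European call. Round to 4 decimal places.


Answer: Call price = 1.0384

Derivation:
Put-call parity: C - P = S_0 * exp(-qT) - K * exp(-rT).
S_0 * exp(-qT) = 10.4200 * 1.00000000 = 10.42000000
K * exp(-rT) = 11.0000 * 0.98955493 = 10.88510426
C = P + S*exp(-qT) - K*exp(-rT)
C = 1.5035 + 10.42000000 - 10.88510426 = 1.0384


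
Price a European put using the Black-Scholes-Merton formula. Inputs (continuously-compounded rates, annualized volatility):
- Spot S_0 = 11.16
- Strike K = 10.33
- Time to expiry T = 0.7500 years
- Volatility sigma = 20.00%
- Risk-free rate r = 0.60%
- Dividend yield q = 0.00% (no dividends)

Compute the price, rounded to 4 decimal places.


d1 = (ln(S/K) + (r - q + 0.5*sigma^2) * T) / (sigma * sqrt(T)) = 0.55878080
d2 = d1 - sigma * sqrt(T) = 0.38557572
exp(-rT) = 0.99551011; exp(-qT) = 1.00000000
P = K * exp(-rT) * N(-d2) - S_0 * exp(-qT) * N(-d1)
N(-d1) = 0.28815566; N(-d2) = 0.34990546
P = 10.3300 * 0.99551011 * 0.34990546 - 11.1600 * 1.00000000 * 0.28815566 = 0.3825

Answer: Price = 0.3825


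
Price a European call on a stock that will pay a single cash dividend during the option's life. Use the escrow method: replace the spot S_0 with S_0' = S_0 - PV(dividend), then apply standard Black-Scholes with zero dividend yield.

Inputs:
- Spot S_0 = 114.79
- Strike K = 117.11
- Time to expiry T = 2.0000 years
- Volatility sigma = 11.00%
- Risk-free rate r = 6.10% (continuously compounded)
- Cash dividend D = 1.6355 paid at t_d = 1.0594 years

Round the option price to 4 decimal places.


Answer: Price = 12.5805

Derivation:
PV(D) = D * exp(-r * t_d) = 1.6355 * 0.93742043 = 1.53315111
S_0' = S_0 - PV(D) = 114.7900 - 1.53315111 = 113.25684889
d1 = (ln(S_0'/K) + (r + sigma^2/2)*T) / (sigma*sqrt(T)) = 0.64696783
d2 = d1 - sigma*sqrt(T) = 0.49140434
exp(-rT) = 0.88514837
N(d1) = 0.74117362; N(d2) = 0.68842975
C = S_0' * N(d1) - K * exp(-rT) * N(d2) = 113.25684889 * 0.74117362 - 117.1100 * 0.88514837 * 0.68842975 = 12.5805


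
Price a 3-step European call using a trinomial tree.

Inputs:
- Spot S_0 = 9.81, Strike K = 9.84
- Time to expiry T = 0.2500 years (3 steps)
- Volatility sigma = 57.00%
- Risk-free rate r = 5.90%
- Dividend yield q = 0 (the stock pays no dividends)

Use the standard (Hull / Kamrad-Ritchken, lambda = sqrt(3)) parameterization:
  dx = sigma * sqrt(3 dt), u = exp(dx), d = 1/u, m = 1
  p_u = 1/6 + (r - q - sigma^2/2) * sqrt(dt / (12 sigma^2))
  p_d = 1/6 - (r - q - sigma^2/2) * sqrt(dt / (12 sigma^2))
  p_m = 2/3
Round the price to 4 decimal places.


Answer: Price = V(0,0) = 1.0627

Derivation:
dt = T/N = 0.083333; dx = sigma*sqrt(3*dt) = 0.285000
u = exp(dx) = 1.329762; d = 1/u = 0.752014
p_u = 0.151542, p_m = 0.666667, p_d = 0.181791
Discount per step: exp(-r*dt) = 0.995095
Stock lattice S(k, j) with j the centered position index:
  k=0: S(0,+0) = 9.8100
  k=1: S(1,-1) = 7.3773; S(1,+0) = 9.8100; S(1,+1) = 13.0450
  k=2: S(2,-2) = 5.5478; S(2,-1) = 7.3773; S(2,+0) = 9.8100; S(2,+1) = 13.0450; S(2,+2) = 17.3467
  k=3: S(3,-3) = 4.1720; S(3,-2) = 5.5478; S(3,-1) = 7.3773; S(3,+0) = 9.8100; S(3,+1) = 13.0450; S(3,+2) = 17.3467; S(3,+3) = 23.0670
Terminal payoffs V(N, j) = max(S_T - K, 0):
  V(3,-3) = 0.000000; V(3,-2) = 0.000000; V(3,-1) = 0.000000; V(3,+0) = 0.000000; V(3,+1) = 3.204965; V(3,+2) = 7.506700; V(3,+3) = 13.226983
Backward induction: V(k, j) = exp(-r*dt) * [p_u * V(k+1, j+1) + p_m * V(k+1, j) + p_d * V(k+1, j-1)]
  V(2,-2) = exp(-r*dt) * [p_u*0.000000 + p_m*0.000000 + p_d*0.000000] = 0.000000
  V(2,-1) = exp(-r*dt) * [p_u*0.000000 + p_m*0.000000 + p_d*0.000000] = 0.000000
  V(2,+0) = exp(-r*dt) * [p_u*3.204965 + p_m*0.000000 + p_d*0.000000] = 0.483306
  V(2,+1) = exp(-r*dt) * [p_u*7.506700 + p_m*3.204965 + p_d*0.000000] = 3.258168
  V(2,+2) = exp(-r*dt) * [p_u*13.226983 + p_m*7.506700 + p_d*3.204965] = 7.554315
  V(1,-1) = exp(-r*dt) * [p_u*0.483306 + p_m*0.000000 + p_d*0.000000] = 0.072882
  V(1,+0) = exp(-r*dt) * [p_u*3.258168 + p_m*0.483306 + p_d*0.000000] = 0.811953
  V(1,+1) = exp(-r*dt) * [p_u*7.554315 + p_m*3.258168 + p_d*0.483306] = 3.388073
  V(0,+0) = exp(-r*dt) * [p_u*3.388073 + p_m*0.811953 + p_d*0.072882] = 1.062750


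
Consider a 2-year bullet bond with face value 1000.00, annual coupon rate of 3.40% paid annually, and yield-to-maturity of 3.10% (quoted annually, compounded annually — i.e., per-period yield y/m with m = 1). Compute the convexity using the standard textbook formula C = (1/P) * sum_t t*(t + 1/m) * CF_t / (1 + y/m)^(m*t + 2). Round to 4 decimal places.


Coupon per period c = face * coupon_rate / m = 34.000000
Periods per year m = 1; per-period yield y/m = 0.031000
Number of cashflows N = 2
Cashflows (t years, CF_t, discount factor 1/(1+y/m)^(m*t), PV):
  t = 1.0000: CF_t = 34.000000, DF = 0.969932, PV = 32.977692
  t = 2.0000: CF_t = 1034.000000, DF = 0.940768, PV = 972.754410
Price P = sum_t PV_t = 1005.732101
Convexity numerator sum_t t*(t + 1/m) * CF_t / (1+y/m)^(m*t + 2):
  t = 1.0000: term = 62.048733
  t = 2.0000: term = 5490.819002
Convexity = (1/P) * sum = 5552.867735 / 1005.732101 = 5.521220

Answer: Convexity = 5.5212


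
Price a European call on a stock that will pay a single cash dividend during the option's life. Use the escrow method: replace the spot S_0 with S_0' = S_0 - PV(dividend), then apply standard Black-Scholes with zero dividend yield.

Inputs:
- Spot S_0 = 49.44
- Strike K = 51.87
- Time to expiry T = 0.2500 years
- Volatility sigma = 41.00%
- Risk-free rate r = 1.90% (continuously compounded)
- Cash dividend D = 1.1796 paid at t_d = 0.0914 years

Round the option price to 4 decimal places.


PV(D) = D * exp(-r * t_d) = 1.1796 * 0.99826491 = 1.17755328
S_0' = S_0 - PV(D) = 49.4400 - 1.17755328 = 48.26244672
d1 = (ln(S_0'/K) + (r + sigma^2/2)*T) / (sigma*sqrt(T)) = -0.22597235
d2 = d1 - sigma*sqrt(T) = -0.43097235
exp(-rT) = 0.99526126
N(d1) = 0.41061146; N(d2) = 0.33324424
C = S_0' * N(d1) - K * exp(-rT) * N(d2) = 48.26244672 * 0.41061146 - 51.8700 * 0.99526126 * 0.33324424 = 2.6136

Answer: Price = 2.6136


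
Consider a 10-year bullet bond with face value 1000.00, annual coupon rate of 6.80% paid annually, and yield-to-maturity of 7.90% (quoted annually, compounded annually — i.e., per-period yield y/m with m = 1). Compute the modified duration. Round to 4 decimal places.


Answer: Modified duration = 6.9181

Derivation:
Coupon per period c = face * coupon_rate / m = 68.000000
Periods per year m = 1; per-period yield y/m = 0.079000
Number of cashflows N = 10
Cashflows (t years, CF_t, discount factor 1/(1+y/m)^(m*t), PV):
  t = 1.0000: CF_t = 68.000000, DF = 0.926784, PV = 63.021316
  t = 2.0000: CF_t = 68.000000, DF = 0.858929, PV = 58.407151
  t = 3.0000: CF_t = 68.000000, DF = 0.796041, PV = 54.130817
  t = 4.0000: CF_t = 68.000000, DF = 0.737758, PV = 50.167578
  t = 5.0000: CF_t = 68.000000, DF = 0.683743, PV = 46.494512
  t = 6.0000: CF_t = 68.000000, DF = 0.633682, PV = 43.090372
  t = 7.0000: CF_t = 68.000000, DF = 0.587286, PV = 39.935470
  t = 8.0000: CF_t = 68.000000, DF = 0.544288, PV = 37.011557
  t = 9.0000: CF_t = 68.000000, DF = 0.504437, PV = 34.301721
  t = 10.0000: CF_t = 1068.000000, DF = 0.467504, PV = 499.294527
Price P = sum_t PV_t = 925.855021
First compute Macaulay numerator sum_t t * PV_t:
  t * PV_t at t = 1.0000: 63.021316
  t * PV_t at t = 2.0000: 116.814302
  t * PV_t at t = 3.0000: 162.392450
  t * PV_t at t = 4.0000: 200.670312
  t * PV_t at t = 5.0000: 232.472558
  t * PV_t at t = 6.0000: 258.542233
  t * PV_t at t = 7.0000: 279.548290
  t * PV_t at t = 8.0000: 296.092456
  t * PV_t at t = 9.0000: 308.715489
  t * PV_t at t = 10.0000: 4992.945273
Macaulay duration D = 6911.214678 / 925.855021 = 7.464683
Modified duration = D / (1 + y/m) = 7.464683 / (1 + 0.079000) = 6.918150


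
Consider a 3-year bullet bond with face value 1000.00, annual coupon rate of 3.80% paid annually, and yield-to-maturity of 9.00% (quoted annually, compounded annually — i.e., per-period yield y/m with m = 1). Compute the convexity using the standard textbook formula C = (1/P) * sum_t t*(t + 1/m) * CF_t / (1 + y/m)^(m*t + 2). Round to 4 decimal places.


Coupon per period c = face * coupon_rate / m = 38.000000
Periods per year m = 1; per-period yield y/m = 0.090000
Number of cashflows N = 3
Cashflows (t years, CF_t, discount factor 1/(1+y/m)^(m*t), PV):
  t = 1.0000: CF_t = 38.000000, DF = 0.917431, PV = 34.862385
  t = 2.0000: CF_t = 38.000000, DF = 0.841680, PV = 31.983840
  t = 3.0000: CF_t = 1038.000000, DF = 0.772183, PV = 801.526452
Price P = sum_t PV_t = 868.372677
Convexity numerator sum_t t*(t + 1/m) * CF_t / (1+y/m)^(m*t + 2):
  t = 1.0000: term = 58.685944
  t = 2.0000: term = 161.520948
  t = 3.0000: term = 8095.545348
Convexity = (1/P) * sum = 8315.752240 / 868.372677 = 9.576248

Answer: Convexity = 9.5762


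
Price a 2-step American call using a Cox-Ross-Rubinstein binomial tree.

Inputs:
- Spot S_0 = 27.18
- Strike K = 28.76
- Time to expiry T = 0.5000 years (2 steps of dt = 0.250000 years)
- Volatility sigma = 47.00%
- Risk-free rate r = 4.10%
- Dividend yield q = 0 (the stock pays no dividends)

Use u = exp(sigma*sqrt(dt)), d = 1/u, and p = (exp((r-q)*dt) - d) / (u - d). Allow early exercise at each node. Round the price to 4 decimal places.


dt = T/N = 0.250000
u = exp(sigma*sqrt(dt)) = 1.264909; d = 1/u = 0.790571
p = (exp((r-q)*dt) - d) / (u - d) = 0.463239
Discount per step: exp(-r*dt) = 0.989802
Stock lattice S(k, i) with i counting down-moves:
  k=0: S(0,0) = 27.1800
  k=1: S(1,0) = 34.3802; S(1,1) = 21.4877
  k=2: S(2,0) = 43.4878; S(2,1) = 27.1800; S(2,2) = 16.9876
Terminal payoffs V(N, i) = max(S_T - K, 0):
  V(2,0) = 14.727842; V(2,1) = 0.000000; V(2,2) = 0.000000
Backward induction: V(k, i) = exp(-r*dt) * [p * V(k+1, i) + (1-p) * V(k+1, i+1)]; then take max(V_cont, immediate exercise) for American.
  V(1,0) = exp(-r*dt) * [p*14.727842 + (1-p)*0.000000] = 6.752938; exercise = 5.620220; V(1,0) = max -> 6.752938
  V(1,1) = exp(-r*dt) * [p*0.000000 + (1-p)*0.000000] = 0.000000; exercise = 0.000000; V(1,1) = max -> 0.000000
  V(0,0) = exp(-r*dt) * [p*6.752938 + (1-p)*0.000000] = 3.096324; exercise = 0.000000; V(0,0) = max -> 3.096324

Answer: Price = V(0,0) = 3.0963


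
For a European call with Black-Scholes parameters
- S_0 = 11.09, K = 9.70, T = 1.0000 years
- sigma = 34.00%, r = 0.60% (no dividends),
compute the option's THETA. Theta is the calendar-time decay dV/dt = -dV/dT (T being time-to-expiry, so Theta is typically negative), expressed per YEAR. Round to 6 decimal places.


d1 = 0.5815232819; d2 = 0.2415232819
phi(d1) = 0.3368817849; exp(-qT) = 1.0000000000; exp(-rT) = 0.9940179641
Theta = -S*exp(-qT)*phi(d1)*sigma/(2*sqrt(T)) - r*K*exp(-rT)*N(d2) + q*S*exp(-qT)*N(d1)
N(d1) = 0.7195560842; N(d2) = 0.5954252129; sqrt(T) = 1.0000000000
Term 1 = -11.0900 * 1.0000000000 * 0.3368817849 * 0.3400 / (2 * 1.0000000000) = -0.6351232291
Term 2 = -0.0060 * 9.7000 * 0.9940179641 * 0.5954252129 = -0.0344464474
Term 3 = 0 (no dividend yield, q = 0)
Theta = -0.6351232291 + (-0.0344464474) + (0.0000000000) = -0.669570

Answer: Theta = -0.669570


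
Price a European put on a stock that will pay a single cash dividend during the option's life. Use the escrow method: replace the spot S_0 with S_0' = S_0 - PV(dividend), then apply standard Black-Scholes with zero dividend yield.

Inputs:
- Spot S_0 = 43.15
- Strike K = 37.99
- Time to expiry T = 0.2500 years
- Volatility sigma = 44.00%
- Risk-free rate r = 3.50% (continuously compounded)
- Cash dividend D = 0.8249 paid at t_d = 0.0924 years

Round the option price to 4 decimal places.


Answer: Price = 1.6490

Derivation:
PV(D) = D * exp(-r * t_d) = 0.8249 * 0.99677122 = 0.82223658
S_0' = S_0 - PV(D) = 43.1500 - 0.82223658 = 42.32776342
d1 = (ln(S_0'/K) + (r + sigma^2/2)*T) / (sigma*sqrt(T)) = 0.64122841
d2 = d1 - sigma*sqrt(T) = 0.42122841
exp(-rT) = 0.99128817
N(-d1) = 0.26068715; N(-d2) = 0.33679415
P = K * exp(-rT) * N(-d2) - S_0' * N(-d1) = 37.9900 * 0.99128817 * 0.33679415 - 42.32776342 * 0.26068715 = 1.6490


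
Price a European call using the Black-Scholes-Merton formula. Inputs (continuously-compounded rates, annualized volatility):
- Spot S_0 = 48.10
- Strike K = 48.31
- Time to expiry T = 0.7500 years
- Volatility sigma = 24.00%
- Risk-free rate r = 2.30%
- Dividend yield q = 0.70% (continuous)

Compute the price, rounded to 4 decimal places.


d1 = (ln(S/K) + (r - q + 0.5*sigma^2) * T) / (sigma * sqrt(T)) = 0.14069833
d2 = d1 - sigma * sqrt(T) = -0.06714777
exp(-rT) = 0.98289793; exp(-qT) = 0.99476376
C = S_0 * exp(-qT) * N(d1) - K * exp(-rT) * N(d2)
N(d1) = 0.55594587; N(d2) = 0.47323203
C = 48.1000 * 0.99476376 * 0.55594587 - 48.3100 * 0.98289793 * 0.47323203 = 4.1301

Answer: Price = 4.1301


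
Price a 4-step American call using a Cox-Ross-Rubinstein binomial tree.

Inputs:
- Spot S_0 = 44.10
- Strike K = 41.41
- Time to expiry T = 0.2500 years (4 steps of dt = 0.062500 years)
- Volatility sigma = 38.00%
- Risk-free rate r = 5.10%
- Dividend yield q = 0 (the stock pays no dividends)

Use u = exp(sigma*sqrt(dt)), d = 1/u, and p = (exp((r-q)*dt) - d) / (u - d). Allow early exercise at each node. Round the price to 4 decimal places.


dt = T/N = 0.062500
u = exp(sigma*sqrt(dt)) = 1.099659; d = 1/u = 0.909373
p = (exp((r-q)*dt) - d) / (u - d) = 0.493046
Discount per step: exp(-r*dt) = 0.996818
Stock lattice S(k, i) with i counting down-moves:
  k=0: S(0,0) = 44.1000
  k=1: S(1,0) = 48.4950; S(1,1) = 40.1033
  k=2: S(2,0) = 53.3279; S(2,1) = 44.1000; S(2,2) = 36.4689
  k=3: S(3,0) = 58.6425; S(3,1) = 48.4950; S(3,2) = 40.1033; S(3,3) = 33.1638
  k=4: S(4,0) = 64.4868; S(4,1) = 53.3279; S(4,2) = 44.1000; S(4,3) = 36.4689; S(4,4) = 30.1583
Terminal payoffs V(N, i) = max(S_T - K, 0):
  V(4,0) = 23.076750; V(4,1) = 11.917907; V(4,2) = 2.690000; V(4,3) = 0.000000; V(4,4) = 0.000000
Backward induction: V(k, i) = exp(-r*dt) * [p * V(k+1, i) + (1-p) * V(k+1, i+1)]; then take max(V_cont, immediate exercise) for American.
  V(3,0) = exp(-r*dt) * [p*23.076750 + (1-p)*11.917907] = 17.364290; exercise = 17.232505; V(3,0) = max -> 17.364290
  V(3,1) = exp(-r*dt) * [p*11.917907 + (1-p)*2.690000] = 7.216740; exercise = 7.084956; V(3,1) = max -> 7.216740
  V(3,2) = exp(-r*dt) * [p*2.690000 + (1-p)*0.000000] = 1.322072; exercise = 0.000000; V(3,2) = max -> 1.322072
  V(3,3) = exp(-r*dt) * [p*0.000000 + (1-p)*0.000000] = 0.000000; exercise = 0.000000; V(3,3) = max -> 0.000000
  V(2,0) = exp(-r*dt) * [p*17.364290 + (1-p)*7.216740] = 12.181056; exercise = 11.917907; V(2,0) = max -> 12.181056
  V(2,1) = exp(-r*dt) * [p*7.216740 + (1-p)*1.322072] = 4.214956; exercise = 2.690000; V(2,1) = max -> 4.214956
  V(2,2) = exp(-r*dt) * [p*1.322072 + (1-p)*0.000000] = 0.649767; exercise = 0.000000; V(2,2) = max -> 0.649767
  V(1,0) = exp(-r*dt) * [p*12.181056 + (1-p)*4.214956] = 8.116694; exercise = 7.084956; V(1,0) = max -> 8.116694
  V(1,1) = exp(-r*dt) * [p*4.214956 + (1-p)*0.649767] = 2.399906; exercise = 0.000000; V(1,1) = max -> 2.399906
  V(0,0) = exp(-r*dt) * [p*8.116694 + (1-p)*2.399906] = 5.201936; exercise = 2.690000; V(0,0) = max -> 5.201936

Answer: Price = V(0,0) = 5.2019


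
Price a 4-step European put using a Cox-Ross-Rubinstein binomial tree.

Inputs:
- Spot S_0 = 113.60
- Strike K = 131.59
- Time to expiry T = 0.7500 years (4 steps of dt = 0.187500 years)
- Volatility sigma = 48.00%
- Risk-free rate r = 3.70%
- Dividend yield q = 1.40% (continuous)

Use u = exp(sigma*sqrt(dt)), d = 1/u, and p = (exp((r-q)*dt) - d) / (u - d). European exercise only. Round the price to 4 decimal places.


Answer: Price = V(0,0) = 29.3732

Derivation:
dt = T/N = 0.187500
u = exp(sigma*sqrt(dt)) = 1.231024; d = 1/u = 0.812332
p = (exp((r-q)*dt) - d) / (u - d) = 0.458547
Discount per step: exp(-r*dt) = 0.993087
Stock lattice S(k, i) with i counting down-moves:
  k=0: S(0,0) = 113.6000
  k=1: S(1,0) = 139.8443; S(1,1) = 92.2809
  k=2: S(2,0) = 172.1516; S(2,1) = 113.6000; S(2,2) = 74.9627
  k=3: S(3,0) = 211.9227; S(3,1) = 139.8443; S(3,2) = 92.2809; S(3,3) = 60.8946
  k=4: S(4,0) = 260.8819; S(4,1) = 172.1516; S(4,2) = 113.6000; S(4,3) = 74.9627; S(4,4) = 49.4667
Terminal payoffs V(N, i) = max(K - S_T, 0):
  V(4,0) = 0.000000; V(4,1) = 0.000000; V(4,2) = 17.990000; V(4,3) = 56.627251; V(4,4) = 82.123330
Backward induction: V(k, i) = exp(-r*dt) * [p * V(k+1, i) + (1-p) * V(k+1, i+1)].
  V(3,0) = exp(-r*dt) * [p*0.000000 + (1-p)*0.000000] = 0.000000
  V(3,1) = exp(-r*dt) * [p*0.000000 + (1-p)*17.990000] = 9.673398
  V(3,2) = exp(-r*dt) * [p*17.990000 + (1-p)*56.627251] = 38.641253
  V(3,3) = exp(-r*dt) * [p*56.627251 + (1-p)*82.123330] = 69.945249
  V(2,0) = exp(-r*dt) * [p*0.000000 + (1-p)*9.673398] = 5.201481
  V(2,1) = exp(-r*dt) * [p*9.673398 + (1-p)*38.641253] = 25.182819
  V(2,2) = exp(-r*dt) * [p*38.641253 + (1-p)*69.945249] = 55.206571
  V(1,0) = exp(-r*dt) * [p*5.201481 + (1-p)*25.182819] = 15.909681
  V(1,1) = exp(-r*dt) * [p*25.182819 + (1-p)*55.206571] = 41.152782
  V(0,0) = exp(-r*dt) * [p*15.909681 + (1-p)*41.152782] = 29.373151


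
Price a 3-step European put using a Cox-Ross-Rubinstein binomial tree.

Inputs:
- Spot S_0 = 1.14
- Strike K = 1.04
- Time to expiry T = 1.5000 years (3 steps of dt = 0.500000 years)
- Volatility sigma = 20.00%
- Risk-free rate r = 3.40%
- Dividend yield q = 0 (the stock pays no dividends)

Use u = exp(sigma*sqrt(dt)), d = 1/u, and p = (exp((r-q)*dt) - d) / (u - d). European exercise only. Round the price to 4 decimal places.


Answer: Price = V(0,0) = 0.0469

Derivation:
dt = T/N = 0.500000
u = exp(sigma*sqrt(dt)) = 1.151910; d = 1/u = 0.868123
p = (exp((r-q)*dt) - d) / (u - d) = 0.525120
Discount per step: exp(-r*dt) = 0.983144
Stock lattice S(k, i) with i counting down-moves:
  k=0: S(0,0) = 1.1400
  k=1: S(1,0) = 1.3132; S(1,1) = 0.9897
  k=2: S(2,0) = 1.5127; S(2,1) = 1.1400; S(2,2) = 0.8591
  k=3: S(3,0) = 1.7425; S(3,1) = 1.3132; S(3,2) = 0.9897; S(3,3) = 0.7458
Terminal payoffs V(N, i) = max(K - S_T, 0):
  V(3,0) = 0.000000; V(3,1) = 0.000000; V(3,2) = 0.050339; V(3,3) = 0.294154
Backward induction: V(k, i) = exp(-r*dt) * [p * V(k+1, i) + (1-p) * V(k+1, i+1)].
  V(2,0) = exp(-r*dt) * [p*0.000000 + (1-p)*0.000000] = 0.000000
  V(2,1) = exp(-r*dt) * [p*0.000000 + (1-p)*0.050339] = 0.023502
  V(2,2) = exp(-r*dt) * [p*0.050339 + (1-p)*0.294154] = 0.163322
  V(1,0) = exp(-r*dt) * [p*0.000000 + (1-p)*0.023502] = 0.010973
  V(1,1) = exp(-r*dt) * [p*0.023502 + (1-p)*0.163322] = 0.088384
  V(0,0) = exp(-r*dt) * [p*0.010973 + (1-p)*0.088384] = 0.046929


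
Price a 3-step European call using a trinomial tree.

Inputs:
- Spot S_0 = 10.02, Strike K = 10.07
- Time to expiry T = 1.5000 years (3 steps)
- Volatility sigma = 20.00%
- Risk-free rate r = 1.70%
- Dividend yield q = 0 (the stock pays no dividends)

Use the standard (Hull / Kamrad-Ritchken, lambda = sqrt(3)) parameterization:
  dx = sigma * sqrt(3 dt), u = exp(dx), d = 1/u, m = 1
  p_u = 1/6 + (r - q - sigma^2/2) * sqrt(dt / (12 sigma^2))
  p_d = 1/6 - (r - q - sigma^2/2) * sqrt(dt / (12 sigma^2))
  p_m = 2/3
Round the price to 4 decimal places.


Answer: Price = V(0,0) = 0.9912

Derivation:
dt = T/N = 0.500000; dx = sigma*sqrt(3*dt) = 0.244949
u = exp(dx) = 1.277556; d = 1/u = 0.782744
p_u = 0.163605, p_m = 0.666667, p_d = 0.169729
Discount per step: exp(-r*dt) = 0.991536
Stock lattice S(k, j) with j the centered position index:
  k=0: S(0,+0) = 10.0200
  k=1: S(1,-1) = 7.8431; S(1,+0) = 10.0200; S(1,+1) = 12.8011
  k=2: S(2,-2) = 6.1391; S(2,-1) = 7.8431; S(2,+0) = 10.0200; S(2,+1) = 12.8011; S(2,+2) = 16.3541
  k=3: S(3,-3) = 4.8054; S(3,-2) = 6.1391; S(3,-1) = 7.8431; S(3,+0) = 10.0200; S(3,+1) = 12.8011; S(3,+2) = 16.3541; S(3,+3) = 20.8933
Terminal payoffs V(N, j) = max(S_T - K, 0):
  V(3,-3) = 0.000000; V(3,-2) = 0.000000; V(3,-1) = 0.000000; V(3,+0) = 0.000000; V(3,+1) = 2.731112; V(3,+2) = 6.284139; V(3,+3) = 10.823331
Backward induction: V(k, j) = exp(-r*dt) * [p_u * V(k+1, j+1) + p_m * V(k+1, j) + p_d * V(k+1, j-1)]
  V(2,-2) = exp(-r*dt) * [p_u*0.000000 + p_m*0.000000 + p_d*0.000000] = 0.000000
  V(2,-1) = exp(-r*dt) * [p_u*0.000000 + p_m*0.000000 + p_d*0.000000] = 0.000000
  V(2,+0) = exp(-r*dt) * [p_u*2.731112 + p_m*0.000000 + p_d*0.000000] = 0.443041
  V(2,+1) = exp(-r*dt) * [p_u*6.284139 + p_m*2.731112 + p_d*0.000000] = 2.824744
  V(2,+2) = exp(-r*dt) * [p_u*10.823331 + p_m*6.284139 + p_d*2.731112] = 6.369353
  V(1,-1) = exp(-r*dt) * [p_u*0.443041 + p_m*0.000000 + p_d*0.000000] = 0.071870
  V(1,+0) = exp(-r*dt) * [p_u*2.824744 + p_m*0.443041 + p_d*0.000000] = 0.751091
  V(1,+1) = exp(-r*dt) * [p_u*6.369353 + p_m*2.824744 + p_d*0.443041] = 2.975021
  V(0,+0) = exp(-r*dt) * [p_u*2.975021 + p_m*0.751091 + p_d*0.071870] = 0.991192


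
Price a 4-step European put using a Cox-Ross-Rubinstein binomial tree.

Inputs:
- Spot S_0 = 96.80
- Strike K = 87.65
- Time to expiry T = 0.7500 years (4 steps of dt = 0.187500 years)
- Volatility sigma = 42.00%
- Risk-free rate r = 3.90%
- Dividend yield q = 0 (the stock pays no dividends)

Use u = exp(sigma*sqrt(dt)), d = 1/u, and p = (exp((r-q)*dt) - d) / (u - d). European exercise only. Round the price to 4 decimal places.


Answer: Price = V(0,0) = 8.4660

Derivation:
dt = T/N = 0.187500
u = exp(sigma*sqrt(dt)) = 1.199453; d = 1/u = 0.833714
p = (exp((r-q)*dt) - d) / (u - d) = 0.474726
Discount per step: exp(-r*dt) = 0.992714
Stock lattice S(k, i) with i counting down-moves:
  k=0: S(0,0) = 96.8000
  k=1: S(1,0) = 116.1070; S(1,1) = 80.7035
  k=2: S(2,0) = 139.2649; S(2,1) = 96.8000; S(2,2) = 67.2836
  k=3: S(3,0) = 167.0416; S(3,1) = 116.1070; S(3,2) = 80.7035; S(3,3) = 56.0952
  k=4: S(4,0) = 200.3585; S(4,1) = 139.2649; S(4,2) = 96.8000; S(4,3) = 67.2836; S(4,4) = 46.7674
Terminal payoffs V(N, i) = max(K - S_T, 0):
  V(4,0) = 0.000000; V(4,1) = 0.000000; V(4,2) = 0.000000; V(4,3) = 20.366413; V(4,4) = 40.882634
Backward induction: V(k, i) = exp(-r*dt) * [p * V(k+1, i) + (1-p) * V(k+1, i+1)].
  V(3,0) = exp(-r*dt) * [p*0.000000 + (1-p)*0.000000] = 0.000000
  V(3,1) = exp(-r*dt) * [p*0.000000 + (1-p)*0.000000] = 0.000000
  V(3,2) = exp(-r*dt) * [p*0.000000 + (1-p)*20.366413] = 10.620012
  V(3,3) = exp(-r*dt) * [p*20.366413 + (1-p)*40.882634] = 30.916155
  V(2,0) = exp(-r*dt) * [p*0.000000 + (1-p)*0.000000] = 0.000000
  V(2,1) = exp(-r*dt) * [p*0.000000 + (1-p)*10.620012] = 5.537777
  V(2,2) = exp(-r*dt) * [p*10.620012 + (1-p)*30.916155] = 21.126006
  V(1,0) = exp(-r*dt) * [p*0.000000 + (1-p)*5.537777] = 2.887659
  V(1,1) = exp(-r*dt) * [p*5.537777 + (1-p)*21.126006] = 13.625870
  V(0,0) = exp(-r*dt) * [p*2.887659 + (1-p)*13.625870] = 8.466031


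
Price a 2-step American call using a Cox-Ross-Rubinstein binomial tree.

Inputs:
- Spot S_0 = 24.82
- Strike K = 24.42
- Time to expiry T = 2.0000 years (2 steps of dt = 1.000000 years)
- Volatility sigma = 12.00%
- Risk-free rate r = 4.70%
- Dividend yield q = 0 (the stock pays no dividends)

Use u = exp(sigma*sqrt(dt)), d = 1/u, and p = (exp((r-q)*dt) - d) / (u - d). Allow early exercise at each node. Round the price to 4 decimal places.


dt = T/N = 1.000000
u = exp(sigma*sqrt(dt)) = 1.127497; d = 1/u = 0.886920
p = (exp((r-q)*dt) - d) / (u - d) = 0.670064
Discount per step: exp(-r*dt) = 0.954087
Stock lattice S(k, i) with i counting down-moves:
  k=0: S(0,0) = 24.8200
  k=1: S(1,0) = 27.9845; S(1,1) = 22.0134
  k=2: S(2,0) = 31.5524; S(2,1) = 24.8200; S(2,2) = 19.5241
Terminal payoffs V(N, i) = max(S_T - K, 0):
  V(2,0) = 7.132404; V(2,1) = 0.400000; V(2,2) = 0.000000
Backward induction: V(k, i) = exp(-r*dt) * [p * V(k+1, i) + (1-p) * V(k+1, i+1)]; then take max(V_cont, immediate exercise) for American.
  V(1,0) = exp(-r*dt) * [p*7.132404 + (1-p)*0.400000] = 4.685658; exercise = 3.564472; V(1,0) = max -> 4.685658
  V(1,1) = exp(-r*dt) * [p*0.400000 + (1-p)*0.000000] = 0.255720; exercise = 0.000000; V(1,1) = max -> 0.255720
  V(0,0) = exp(-r*dt) * [p*4.685658 + (1-p)*0.255720] = 3.076036; exercise = 0.400000; V(0,0) = max -> 3.076036

Answer: Price = V(0,0) = 3.0760


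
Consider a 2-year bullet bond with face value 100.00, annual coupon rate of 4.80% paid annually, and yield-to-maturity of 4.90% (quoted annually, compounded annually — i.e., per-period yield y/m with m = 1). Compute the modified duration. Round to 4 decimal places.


Coupon per period c = face * coupon_rate / m = 4.800000
Periods per year m = 1; per-period yield y/m = 0.049000
Number of cashflows N = 2
Cashflows (t years, CF_t, discount factor 1/(1+y/m)^(m*t), PV):
  t = 1.0000: CF_t = 4.800000, DF = 0.953289, PV = 4.575786
  t = 2.0000: CF_t = 104.800000, DF = 0.908760, PV = 95.238009
Price P = sum_t PV_t = 99.813795
First compute Macaulay numerator sum_t t * PV_t:
  t * PV_t at t = 1.0000: 4.575786
  t * PV_t at t = 2.0000: 190.476017
Macaulay duration D = 195.051804 / 99.813795 = 1.954157
Modified duration = D / (1 + y/m) = 1.954157 / (1 + 0.049000) = 1.862876

Answer: Modified duration = 1.8629


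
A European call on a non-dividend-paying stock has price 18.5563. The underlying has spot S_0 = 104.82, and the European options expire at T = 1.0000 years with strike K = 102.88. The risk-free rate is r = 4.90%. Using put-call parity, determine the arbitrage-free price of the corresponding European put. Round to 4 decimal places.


Put-call parity: C - P = S_0 * exp(-qT) - K * exp(-rT).
S_0 * exp(-qT) = 104.8200 * 1.00000000 = 104.82000000
K * exp(-rT) = 102.8800 * 0.95218113 = 97.96039462
P = C - S*exp(-qT) + K*exp(-rT)
P = 18.5563 - 104.82000000 + 97.96039462 = 11.6967

Answer: Put price = 11.6967


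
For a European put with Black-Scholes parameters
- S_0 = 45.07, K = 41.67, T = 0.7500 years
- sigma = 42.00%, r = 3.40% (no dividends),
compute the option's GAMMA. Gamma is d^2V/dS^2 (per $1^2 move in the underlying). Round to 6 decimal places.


Answer: Gamma = 0.021815

Derivation:
d1 = 0.4676135544; d2 = 0.1038828849
phi(d1) = 0.3576252061; exp(-qT) = 1.0000000000; exp(-rT) = 0.9748223790
Gamma = exp(-qT) * phi(d1) / (S * sigma * sqrt(T)) = 1.0000000000 * 0.3576252061 / (45.0700 * 0.4200 * 0.8660254038) = 0.021815


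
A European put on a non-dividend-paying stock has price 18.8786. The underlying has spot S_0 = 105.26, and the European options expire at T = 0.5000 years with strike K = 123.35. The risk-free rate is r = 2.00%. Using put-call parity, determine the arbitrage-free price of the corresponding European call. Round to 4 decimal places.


Put-call parity: C - P = S_0 * exp(-qT) - K * exp(-rT).
S_0 * exp(-qT) = 105.2600 * 1.00000000 = 105.26000000
K * exp(-rT) = 123.3500 * 0.99004983 = 122.12264699
C = P + S*exp(-qT) - K*exp(-rT)
C = 18.8786 + 105.26000000 - 122.12264699 = 2.0160

Answer: Call price = 2.0160
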